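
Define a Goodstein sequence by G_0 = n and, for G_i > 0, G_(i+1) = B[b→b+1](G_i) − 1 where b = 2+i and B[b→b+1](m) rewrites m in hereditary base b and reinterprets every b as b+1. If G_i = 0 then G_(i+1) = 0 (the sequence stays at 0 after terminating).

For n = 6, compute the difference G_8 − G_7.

6 —HB2→ 2^2 + 2 —bump→ 3^3 + 3 = 30 —(−1)→ 29
29 —HB3→ 3^3 + 2 —bump→ 4^4 + 2 = 258 —(−1)→ 257
257 —HB4→ 4^4 + 1 —bump→ 5^5 + 1 = 3126 —(−1)→ 3125
3125 —HB5→ 5^5 —bump→ 6^6 = 46656 —(−1)→ 46655
46655 —HB6→ 5·6^5 + 5·6^4 + 5·6^3 + 5·6^2 + 5·6 + 5 —bump→ 5·7^5 + 5·7^4 + 5·7^3 + 5·7^2 + 5·7 + 5 = 98040 —(−1)→ 98039
98039 —HB7→ 5·7^5 + 5·7^4 + 5·7^3 + 5·7^2 + 5·7 + 4 —bump→ 5·8^5 + 5·8^4 + 5·8^3 + 5·8^2 + 5·8 + 4 = 187244 —(−1)→ 187243
187243 —HB8→ 5·8^5 + 5·8^4 + 5·8^3 + 5·8^2 + 5·8 + 3 —bump→ 5·9^5 + 5·9^4 + 5·9^3 + 5·9^2 + 5·9 + 3 = 332148 —(−1)→ 332147
332147 —HB9→ 5·9^5 + 5·9^4 + 5·9^3 + 5·9^2 + 5·9 + 2 —bump→ 5·10^5 + 5·10^4 + 5·10^3 + 5·10^2 + 5·10 + 2 = 555552 —(−1)→ 555551

223404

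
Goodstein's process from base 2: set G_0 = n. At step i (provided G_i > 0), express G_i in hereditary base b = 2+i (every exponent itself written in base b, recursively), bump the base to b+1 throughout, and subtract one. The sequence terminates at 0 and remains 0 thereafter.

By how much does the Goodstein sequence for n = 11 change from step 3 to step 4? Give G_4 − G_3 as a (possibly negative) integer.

base 2: 11 = 2^(2 + 1) + 2 + 1; at 3: 3^(3 + 1) + 3 + 1 = 85; next = 84
base 3: 84 = 3^(3 + 1) + 3; at 4: 4^(4 + 1) + 4 = 1028; next = 1027
base 4: 1027 = 4^(4 + 1) + 3; at 5: 5^(5 + 1) + 3 = 15628; next = 15627
base 5: 15627 = 5^(5 + 1) + 2; at 6: 6^(6 + 1) + 2 = 279938; next = 279937

264310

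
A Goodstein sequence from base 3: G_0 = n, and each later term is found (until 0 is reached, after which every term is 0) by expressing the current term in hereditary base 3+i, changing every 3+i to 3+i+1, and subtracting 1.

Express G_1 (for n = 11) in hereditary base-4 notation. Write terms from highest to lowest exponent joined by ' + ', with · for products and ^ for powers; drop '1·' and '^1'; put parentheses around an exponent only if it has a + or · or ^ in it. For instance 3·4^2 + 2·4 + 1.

4^2 + 1

base 3: 11 = 3^2 + 2; at 4: 4^2 + 2 = 18; next = 17
base 4: 17 = 4^2 + 1; at 5: 5^2 + 1 = 26; next = 25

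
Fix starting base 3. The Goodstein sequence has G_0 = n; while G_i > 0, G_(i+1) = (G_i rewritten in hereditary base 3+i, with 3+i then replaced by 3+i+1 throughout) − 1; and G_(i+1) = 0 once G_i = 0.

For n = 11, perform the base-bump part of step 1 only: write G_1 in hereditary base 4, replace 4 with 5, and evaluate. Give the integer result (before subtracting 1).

base 3: 11 = 3^2 + 2; at 4: 4^2 + 2 = 18; next = 17
base 4: 17 = 4^2 + 1; at 5: 5^2 + 1 = 26; next = 25

26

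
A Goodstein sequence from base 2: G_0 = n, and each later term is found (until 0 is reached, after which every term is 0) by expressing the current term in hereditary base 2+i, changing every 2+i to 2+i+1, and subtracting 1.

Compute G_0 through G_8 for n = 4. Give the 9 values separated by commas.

G_0=4  [base 2] 2^2  →[2↦3]→  3^3 = 27  −1 ⇒ G_1=26
G_1=26  [base 3] 2·3^2 + 2·3 + 2  →[3↦4]→  2·4^2 + 2·4 + 2 = 42  −1 ⇒ G_2=41
G_2=41  [base 4] 2·4^2 + 2·4 + 1  →[4↦5]→  2·5^2 + 2·5 + 1 = 61  −1 ⇒ G_3=60
G_3=60  [base 5] 2·5^2 + 2·5  →[5↦6]→  2·6^2 + 2·6 = 84  −1 ⇒ G_4=83
G_4=83  [base 6] 2·6^2 + 6 + 5  →[6↦7]→  2·7^2 + 7 + 5 = 110  −1 ⇒ G_5=109
G_5=109  [base 7] 2·7^2 + 7 + 4  →[7↦8]→  2·8^2 + 8 + 4 = 140  −1 ⇒ G_6=139
G_6=139  [base 8] 2·8^2 + 8 + 3  →[8↦9]→  2·9^2 + 9 + 3 = 174  −1 ⇒ G_7=173
G_7=173  [base 9] 2·9^2 + 9 + 2  →[9↦10]→  2·10^2 + 10 + 2 = 212  −1 ⇒ G_8=211

4, 26, 41, 60, 83, 109, 139, 173, 211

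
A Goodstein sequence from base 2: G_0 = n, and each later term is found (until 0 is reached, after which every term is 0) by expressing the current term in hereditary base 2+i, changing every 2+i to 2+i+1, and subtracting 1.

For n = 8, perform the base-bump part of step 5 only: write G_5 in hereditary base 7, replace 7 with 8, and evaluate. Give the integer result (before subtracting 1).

33554572

G_0=8  [base 2] 2^(2 + 1)  →[2↦3]→  3^(3 + 1) = 81  −1 ⇒ G_1=80
G_1=80  [base 3] 2·3^3 + 2·3^2 + 2·3 + 2  →[3↦4]→  2·4^4 + 2·4^2 + 2·4 + 2 = 554  −1 ⇒ G_2=553
G_2=553  [base 4] 2·4^4 + 2·4^2 + 2·4 + 1  →[4↦5]→  2·5^5 + 2·5^2 + 2·5 + 1 = 6311  −1 ⇒ G_3=6310
G_3=6310  [base 5] 2·5^5 + 2·5^2 + 2·5  →[5↦6]→  2·6^6 + 2·6^2 + 2·6 = 93396  −1 ⇒ G_4=93395
G_4=93395  [base 6] 2·6^6 + 2·6^2 + 6 + 5  →[6↦7]→  2·7^7 + 2·7^2 + 7 + 5 = 1647196  −1 ⇒ G_5=1647195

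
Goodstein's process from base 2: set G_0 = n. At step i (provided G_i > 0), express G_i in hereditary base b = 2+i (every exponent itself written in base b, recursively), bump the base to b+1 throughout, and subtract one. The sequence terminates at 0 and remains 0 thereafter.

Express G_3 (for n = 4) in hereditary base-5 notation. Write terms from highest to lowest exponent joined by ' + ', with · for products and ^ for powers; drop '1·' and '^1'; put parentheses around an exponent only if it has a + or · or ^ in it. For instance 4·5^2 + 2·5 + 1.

i=0: 4 = 2^2 (b=2); 2→3: 3^3 = 27; 27−1 = 26
i=1: 26 = 2·3^2 + 2·3 + 2 (b=3); 3→4: 2·4^2 + 2·4 + 2 = 42; 42−1 = 41
i=2: 41 = 2·4^2 + 2·4 + 1 (b=4); 4→5: 2·5^2 + 2·5 + 1 = 61; 61−1 = 60
i=3: 60 = 2·5^2 + 2·5 (b=5); 5→6: 2·6^2 + 2·6 = 84; 84−1 = 83

2·5^2 + 2·5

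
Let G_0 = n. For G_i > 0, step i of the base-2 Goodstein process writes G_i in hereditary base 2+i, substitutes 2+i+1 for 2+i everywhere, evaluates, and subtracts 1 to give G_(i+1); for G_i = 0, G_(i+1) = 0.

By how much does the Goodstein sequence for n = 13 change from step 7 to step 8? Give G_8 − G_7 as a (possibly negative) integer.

96513216470

G_0 = 13. HB_2(13) = 2^(2 + 1) + 2^2 + 1. Bump = 109. G_1 = 108.
G_1 = 108. HB_3(108) = 3^(3 + 1) + 3^3. Bump = 1280. G_2 = 1279.
G_2 = 1279. HB_4(1279) = 4^(4 + 1) + 3·4^3 + 3·4^2 + 3·4 + 3. Bump = 16093. G_3 = 16092.
G_3 = 16092. HB_5(16092) = 5^(5 + 1) + 3·5^3 + 3·5^2 + 3·5 + 2. Bump = 280712. G_4 = 280711.
G_4 = 280711. HB_6(280711) = 6^(6 + 1) + 3·6^3 + 3·6^2 + 3·6 + 1. Bump = 5765999. G_5 = 5765998.
G_5 = 5765998. HB_7(5765998) = 7^(7 + 1) + 3·7^3 + 3·7^2 + 3·7. Bump = 134219480. G_6 = 134219479.
G_6 = 134219479. HB_8(134219479) = 8^(8 + 1) + 3·8^3 + 3·8^2 + 2·8 + 7. Bump = 3486786856. G_7 = 3486786855.
G_7 = 3486786855. HB_9(3486786855) = 9^(9 + 1) + 3·9^3 + 3·9^2 + 2·9 + 6. Bump = 100000003326. G_8 = 100000003325.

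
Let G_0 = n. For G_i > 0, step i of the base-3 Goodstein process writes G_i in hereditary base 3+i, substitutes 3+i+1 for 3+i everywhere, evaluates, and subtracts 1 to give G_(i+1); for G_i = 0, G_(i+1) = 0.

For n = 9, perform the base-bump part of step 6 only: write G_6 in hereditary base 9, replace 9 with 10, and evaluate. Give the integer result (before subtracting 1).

(0) 9|_3 = 3^2 ↦ 4^2|_4 = 16 ⇒ 15
(1) 15|_4 = 3·4 + 3 ↦ 3·5 + 3|_5 = 18 ⇒ 17
(2) 17|_5 = 3·5 + 2 ↦ 3·6 + 2|_6 = 20 ⇒ 19
(3) 19|_6 = 3·6 + 1 ↦ 3·7 + 1|_7 = 22 ⇒ 21
(4) 21|_7 = 3·7 ↦ 3·8|_8 = 24 ⇒ 23
(5) 23|_8 = 2·8 + 7 ↦ 2·9 + 7|_9 = 25 ⇒ 24
(6) 24|_9 = 2·9 + 6 ↦ 2·10 + 6|_10 = 26 ⇒ 25

26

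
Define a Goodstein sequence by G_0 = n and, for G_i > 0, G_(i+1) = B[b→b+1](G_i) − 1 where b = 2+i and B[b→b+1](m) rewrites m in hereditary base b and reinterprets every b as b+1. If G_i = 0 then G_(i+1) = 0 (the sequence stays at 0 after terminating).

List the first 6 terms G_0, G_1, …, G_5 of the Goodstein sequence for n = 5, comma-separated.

5 —HB2→ 2^2 + 1 —bump→ 3^3 + 1 = 28 —(−1)→ 27
27 —HB3→ 3^3 —bump→ 4^4 = 256 —(−1)→ 255
255 —HB4→ 3·4^3 + 3·4^2 + 3·4 + 3 —bump→ 3·5^3 + 3·5^2 + 3·5 + 3 = 468 —(−1)→ 467
467 —HB5→ 3·5^3 + 3·5^2 + 3·5 + 2 —bump→ 3·6^3 + 3·6^2 + 3·6 + 2 = 776 —(−1)→ 775
775 —HB6→ 3·6^3 + 3·6^2 + 3·6 + 1 —bump→ 3·7^3 + 3·7^2 + 3·7 + 1 = 1198 —(−1)→ 1197

5, 27, 255, 467, 775, 1197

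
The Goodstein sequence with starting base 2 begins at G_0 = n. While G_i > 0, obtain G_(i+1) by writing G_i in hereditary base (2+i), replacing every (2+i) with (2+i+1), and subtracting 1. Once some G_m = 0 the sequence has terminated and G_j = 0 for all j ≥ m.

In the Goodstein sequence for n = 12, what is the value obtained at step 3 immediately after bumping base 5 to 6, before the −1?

280020

G_0=12  [base 2] 2^(2 + 1) + 2^2  →[2↦3]→  3^(3 + 1) + 3^3 = 108  −1 ⇒ G_1=107
G_1=107  [base 3] 3^(3 + 1) + 2·3^2 + 2·3 + 2  →[3↦4]→  4^(4 + 1) + 2·4^2 + 2·4 + 2 = 1066  −1 ⇒ G_2=1065
G_2=1065  [base 4] 4^(4 + 1) + 2·4^2 + 2·4 + 1  →[4↦5]→  5^(5 + 1) + 2·5^2 + 2·5 + 1 = 15686  −1 ⇒ G_3=15685
G_3=15685  [base 5] 5^(5 + 1) + 2·5^2 + 2·5  →[5↦6]→  6^(6 + 1) + 2·6^2 + 2·6 = 280020  −1 ⇒ G_4=280019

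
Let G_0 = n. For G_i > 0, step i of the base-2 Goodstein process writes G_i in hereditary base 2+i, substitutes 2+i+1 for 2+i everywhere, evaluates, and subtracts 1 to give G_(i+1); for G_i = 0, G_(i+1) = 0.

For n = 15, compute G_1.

(0) 15|_2 = 2^(2 + 1) + 2^2 + 2 + 1 ↦ 3^(3 + 1) + 3^3 + 3 + 1|_3 = 112 ⇒ 111
(1) 111|_3 = 3^(3 + 1) + 3^3 + 3 ↦ 4^(4 + 1) + 4^4 + 4|_4 = 1284 ⇒ 1283

111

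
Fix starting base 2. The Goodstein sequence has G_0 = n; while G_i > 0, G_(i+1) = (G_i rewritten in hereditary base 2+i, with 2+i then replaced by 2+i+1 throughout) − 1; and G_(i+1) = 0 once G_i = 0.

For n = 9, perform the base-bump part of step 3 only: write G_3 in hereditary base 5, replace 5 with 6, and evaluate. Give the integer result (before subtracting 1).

140744

[0] 9 ≡ 2^(2 + 1) + 1 (base 2). Lift 3: 82. −1: 81.
[1] 81 ≡ 3^(3 + 1) (base 3). Lift 4: 1024. −1: 1023.
[2] 1023 ≡ 3·4^4 + 3·4^3 + 3·4^2 + 3·4 + 3 (base 4). Lift 5: 9843. −1: 9842.
[3] 9842 ≡ 3·5^5 + 3·5^3 + 3·5^2 + 3·5 + 2 (base 5). Lift 6: 140744. −1: 140743.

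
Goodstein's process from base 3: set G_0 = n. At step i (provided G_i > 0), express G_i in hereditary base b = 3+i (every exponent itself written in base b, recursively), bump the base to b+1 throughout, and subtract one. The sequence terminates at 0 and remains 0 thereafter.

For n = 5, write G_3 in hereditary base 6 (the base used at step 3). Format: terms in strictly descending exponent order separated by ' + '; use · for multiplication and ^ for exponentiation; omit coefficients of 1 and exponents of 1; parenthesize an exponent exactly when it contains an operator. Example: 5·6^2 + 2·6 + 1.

i=0: 5 = 3 + 2 (b=3); 3→4: 4 + 2 = 6; 6−1 = 5
i=1: 5 = 4 + 1 (b=4); 4→5: 5 + 1 = 6; 6−1 = 5
i=2: 5 = 5 (b=5); 5→6: 6 = 6; 6−1 = 5
i=3: 5 = 5 (b=6); 6→7: 5 = 5; 5−1 = 4

5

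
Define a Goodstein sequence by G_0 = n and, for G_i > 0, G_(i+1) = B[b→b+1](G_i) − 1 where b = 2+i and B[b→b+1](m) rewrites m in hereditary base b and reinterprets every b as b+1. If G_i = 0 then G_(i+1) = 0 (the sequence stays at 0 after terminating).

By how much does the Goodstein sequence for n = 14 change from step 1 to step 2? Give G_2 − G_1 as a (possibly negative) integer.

(0) 14|_2 = 2^(2 + 1) + 2^2 + 2 ↦ 3^(3 + 1) + 3^3 + 3|_3 = 111 ⇒ 110
(1) 110|_3 = 3^(3 + 1) + 3^3 + 2 ↦ 4^(4 + 1) + 4^4 + 2|_4 = 1282 ⇒ 1281

1171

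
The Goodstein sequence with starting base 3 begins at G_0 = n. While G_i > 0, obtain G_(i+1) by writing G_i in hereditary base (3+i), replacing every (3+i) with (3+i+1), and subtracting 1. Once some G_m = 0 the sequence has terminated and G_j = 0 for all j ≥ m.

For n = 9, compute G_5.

23

i=0: 9 = 3^2 (b=3); 3→4: 4^2 = 16; 16−1 = 15
i=1: 15 = 3·4 + 3 (b=4); 4→5: 3·5 + 3 = 18; 18−1 = 17
i=2: 17 = 3·5 + 2 (b=5); 5→6: 3·6 + 2 = 20; 20−1 = 19
i=3: 19 = 3·6 + 1 (b=6); 6→7: 3·7 + 1 = 22; 22−1 = 21
i=4: 21 = 3·7 (b=7); 7→8: 3·8 = 24; 24−1 = 23
i=5: 23 = 2·8 + 7 (b=8); 8→9: 2·9 + 7 = 25; 25−1 = 24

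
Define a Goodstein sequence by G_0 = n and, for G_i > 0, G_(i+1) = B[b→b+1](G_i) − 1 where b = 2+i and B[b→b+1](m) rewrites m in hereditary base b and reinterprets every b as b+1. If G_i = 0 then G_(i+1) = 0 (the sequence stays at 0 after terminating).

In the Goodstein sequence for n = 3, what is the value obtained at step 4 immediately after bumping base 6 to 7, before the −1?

1

G_0 = 3. HB_2(3) = 2 + 1. Bump = 4. G_1 = 3.
G_1 = 3. HB_3(3) = 3. Bump = 4. G_2 = 3.
G_2 = 3. HB_4(3) = 3. Bump = 3. G_3 = 2.
G_3 = 2. HB_5(2) = 2. Bump = 2. G_4 = 1.
G_4 = 1. HB_6(1) = 1. Bump = 1. G_5 = 0.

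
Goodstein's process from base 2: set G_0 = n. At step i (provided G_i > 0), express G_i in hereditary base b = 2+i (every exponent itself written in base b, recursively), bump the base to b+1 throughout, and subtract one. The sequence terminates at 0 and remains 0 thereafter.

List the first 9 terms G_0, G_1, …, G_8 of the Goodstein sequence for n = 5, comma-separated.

5, 27, 255, 467, 775, 1197, 1751, 2454, 3325

base 2: 5 = 2^2 + 1; at 3: 3^3 + 1 = 28; next = 27
base 3: 27 = 3^3; at 4: 4^4 = 256; next = 255
base 4: 255 = 3·4^3 + 3·4^2 + 3·4 + 3; at 5: 3·5^3 + 3·5^2 + 3·5 + 3 = 468; next = 467
base 5: 467 = 3·5^3 + 3·5^2 + 3·5 + 2; at 6: 3·6^3 + 3·6^2 + 3·6 + 2 = 776; next = 775
base 6: 775 = 3·6^3 + 3·6^2 + 3·6 + 1; at 7: 3·7^3 + 3·7^2 + 3·7 + 1 = 1198; next = 1197
base 7: 1197 = 3·7^3 + 3·7^2 + 3·7; at 8: 3·8^3 + 3·8^2 + 3·8 = 1752; next = 1751
base 8: 1751 = 3·8^3 + 3·8^2 + 2·8 + 7; at 9: 3·9^3 + 3·9^2 + 2·9 + 7 = 2455; next = 2454
base 9: 2454 = 3·9^3 + 3·9^2 + 2·9 + 6; at 10: 3·10^3 + 3·10^2 + 2·10 + 6 = 3326; next = 3325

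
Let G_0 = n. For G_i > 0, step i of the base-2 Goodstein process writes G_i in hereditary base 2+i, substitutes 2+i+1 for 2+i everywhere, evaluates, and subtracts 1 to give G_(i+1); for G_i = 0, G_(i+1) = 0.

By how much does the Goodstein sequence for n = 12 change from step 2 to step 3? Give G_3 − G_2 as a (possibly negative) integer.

14620

12 —HB2→ 2^(2 + 1) + 2^2 —bump→ 3^(3 + 1) + 3^3 = 108 —(−1)→ 107
107 —HB3→ 3^(3 + 1) + 2·3^2 + 2·3 + 2 —bump→ 4^(4 + 1) + 2·4^2 + 2·4 + 2 = 1066 —(−1)→ 1065
1065 —HB4→ 4^(4 + 1) + 2·4^2 + 2·4 + 1 —bump→ 5^(5 + 1) + 2·5^2 + 2·5 + 1 = 15686 —(−1)→ 15685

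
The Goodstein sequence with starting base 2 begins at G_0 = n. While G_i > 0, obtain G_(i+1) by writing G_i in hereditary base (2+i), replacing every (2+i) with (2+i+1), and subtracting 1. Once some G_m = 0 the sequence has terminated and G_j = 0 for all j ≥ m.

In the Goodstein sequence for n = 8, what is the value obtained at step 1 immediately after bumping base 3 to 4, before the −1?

G_0=8  [base 2] 2^(2 + 1)  →[2↦3]→  3^(3 + 1) = 81  −1 ⇒ G_1=80
G_1=80  [base 3] 2·3^3 + 2·3^2 + 2·3 + 2  →[3↦4]→  2·4^4 + 2·4^2 + 2·4 + 2 = 554  −1 ⇒ G_2=553

554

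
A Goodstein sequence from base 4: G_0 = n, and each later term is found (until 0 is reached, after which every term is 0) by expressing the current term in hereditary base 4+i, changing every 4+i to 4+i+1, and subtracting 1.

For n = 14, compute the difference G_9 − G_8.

step 0: 14 = 3·4 + 2; sub 5 for 4: 3·5 + 2; = 17; G_1 = 17−1 = 16
step 1: 16 = 3·5 + 1; sub 6 for 5: 3·6 + 1; = 19; G_2 = 19−1 = 18
step 2: 18 = 3·6; sub 7 for 6: 3·7; = 21; G_3 = 21−1 = 20
step 3: 20 = 2·7 + 6; sub 8 for 7: 2·8 + 6; = 22; G_4 = 22−1 = 21
step 4: 21 = 2·8 + 5; sub 9 for 8: 2·9 + 5; = 23; G_5 = 23−1 = 22
step 5: 22 = 2·9 + 4; sub 10 for 9: 2·10 + 4; = 24; G_6 = 24−1 = 23
step 6: 23 = 2·10 + 3; sub 11 for 10: 2·11 + 3; = 25; G_7 = 25−1 = 24
step 7: 24 = 2·11 + 2; sub 12 for 11: 2·12 + 2; = 26; G_8 = 26−1 = 25
step 8: 25 = 2·12 + 1; sub 13 for 12: 2·13 + 1; = 27; G_9 = 27−1 = 26

1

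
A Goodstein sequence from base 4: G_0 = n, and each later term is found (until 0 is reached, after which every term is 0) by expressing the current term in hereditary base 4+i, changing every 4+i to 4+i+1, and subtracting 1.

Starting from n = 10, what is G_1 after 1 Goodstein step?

11

G_0 = 10. HB_4(10) = 2·4 + 2. Bump = 12. G_1 = 11.
G_1 = 11. HB_5(11) = 2·5 + 1. Bump = 13. G_2 = 12.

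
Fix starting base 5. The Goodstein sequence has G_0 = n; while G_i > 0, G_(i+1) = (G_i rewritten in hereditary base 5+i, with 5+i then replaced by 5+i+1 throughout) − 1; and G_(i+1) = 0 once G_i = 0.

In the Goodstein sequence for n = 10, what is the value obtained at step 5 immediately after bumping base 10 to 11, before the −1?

10 —HB5→ 2·5 —bump→ 2·6 = 12 —(−1)→ 11
11 —HB6→ 6 + 5 —bump→ 7 + 5 = 12 —(−1)→ 11
11 —HB7→ 7 + 4 —bump→ 8 + 4 = 12 —(−1)→ 11
11 —HB8→ 8 + 3 —bump→ 9 + 3 = 12 —(−1)→ 11
11 —HB9→ 9 + 2 —bump→ 10 + 2 = 12 —(−1)→ 11
11 —HB10→ 10 + 1 —bump→ 11 + 1 = 12 —(−1)→ 11

12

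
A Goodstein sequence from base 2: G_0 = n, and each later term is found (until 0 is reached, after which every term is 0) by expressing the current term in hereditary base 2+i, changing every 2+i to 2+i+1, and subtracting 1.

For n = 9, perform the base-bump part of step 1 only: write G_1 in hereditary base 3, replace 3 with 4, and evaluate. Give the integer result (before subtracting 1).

1024

[0] 9 ≡ 2^(2 + 1) + 1 (base 2). Lift 3: 82. −1: 81.
[1] 81 ≡ 3^(3 + 1) (base 3). Lift 4: 1024. −1: 1023.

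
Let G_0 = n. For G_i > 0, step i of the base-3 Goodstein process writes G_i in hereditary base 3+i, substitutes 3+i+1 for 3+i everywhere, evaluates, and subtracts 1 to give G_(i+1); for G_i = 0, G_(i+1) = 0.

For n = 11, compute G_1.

step 0: 11 = 3^2 + 2; sub 4 for 3: 4^2 + 2; = 18; G_1 = 18−1 = 17
step 1: 17 = 4^2 + 1; sub 5 for 4: 5^2 + 1; = 26; G_2 = 26−1 = 25

17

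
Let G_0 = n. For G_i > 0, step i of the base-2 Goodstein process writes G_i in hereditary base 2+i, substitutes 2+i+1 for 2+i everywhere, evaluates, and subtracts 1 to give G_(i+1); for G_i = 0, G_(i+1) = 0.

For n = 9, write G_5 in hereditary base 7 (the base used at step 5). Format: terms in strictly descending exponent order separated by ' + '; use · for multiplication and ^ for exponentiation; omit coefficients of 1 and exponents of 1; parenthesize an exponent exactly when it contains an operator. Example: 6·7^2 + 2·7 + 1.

step 0: 9 = 2^(2 + 1) + 1; sub 3 for 2: 3^(3 + 1) + 1; = 82; G_1 = 82−1 = 81
step 1: 81 = 3^(3 + 1); sub 4 for 3: 4^(4 + 1); = 1024; G_2 = 1024−1 = 1023
step 2: 1023 = 3·4^4 + 3·4^3 + 3·4^2 + 3·4 + 3; sub 5 for 4: 3·5^5 + 3·5^3 + 3·5^2 + 3·5 + 3; = 9843; G_3 = 9843−1 = 9842
step 3: 9842 = 3·5^5 + 3·5^3 + 3·5^2 + 3·5 + 2; sub 6 for 5: 3·6^6 + 3·6^3 + 3·6^2 + 3·6 + 2; = 140744; G_4 = 140744−1 = 140743
step 4: 140743 = 3·6^6 + 3·6^3 + 3·6^2 + 3·6 + 1; sub 7 for 6: 3·7^7 + 3·7^3 + 3·7^2 + 3·7 + 1; = 2471827; G_5 = 2471827−1 = 2471826

3·7^7 + 3·7^3 + 3·7^2 + 3·7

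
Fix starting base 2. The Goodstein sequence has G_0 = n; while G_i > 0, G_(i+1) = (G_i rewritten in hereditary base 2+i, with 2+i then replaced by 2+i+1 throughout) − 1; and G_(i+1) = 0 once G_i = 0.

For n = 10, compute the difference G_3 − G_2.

[0] 10 ≡ 2^(2 + 1) + 2 (base 2). Lift 3: 84. −1: 83.
[1] 83 ≡ 3^(3 + 1) + 2 (base 3). Lift 4: 1026. −1: 1025.
[2] 1025 ≡ 4^(4 + 1) + 1 (base 4). Lift 5: 15626. −1: 15625.

14600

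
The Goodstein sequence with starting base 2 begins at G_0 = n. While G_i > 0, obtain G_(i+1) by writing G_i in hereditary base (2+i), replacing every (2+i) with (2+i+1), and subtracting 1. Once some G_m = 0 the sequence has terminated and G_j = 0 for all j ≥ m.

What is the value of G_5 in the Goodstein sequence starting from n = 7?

823543

i=0: 7 = 2^2 + 2 + 1 (b=2); 2→3: 3^3 + 3 + 1 = 31; 31−1 = 30
i=1: 30 = 3^3 + 3 (b=3); 3→4: 4^4 + 4 = 260; 260−1 = 259
i=2: 259 = 4^4 + 3 (b=4); 4→5: 5^5 + 3 = 3128; 3128−1 = 3127
i=3: 3127 = 5^5 + 2 (b=5); 5→6: 6^6 + 2 = 46658; 46658−1 = 46657
i=4: 46657 = 6^6 + 1 (b=6); 6→7: 7^7 + 1 = 823544; 823544−1 = 823543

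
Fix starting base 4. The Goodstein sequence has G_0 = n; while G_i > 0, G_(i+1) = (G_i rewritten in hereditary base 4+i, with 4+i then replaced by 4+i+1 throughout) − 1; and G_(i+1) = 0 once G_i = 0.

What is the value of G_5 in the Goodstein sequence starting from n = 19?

69

base 4: 19 = 4^2 + 3; at 5: 5^2 + 3 = 28; next = 27
base 5: 27 = 5^2 + 2; at 6: 6^2 + 2 = 38; next = 37
base 6: 37 = 6^2 + 1; at 7: 7^2 + 1 = 50; next = 49
base 7: 49 = 7^2; at 8: 8^2 = 64; next = 63
base 8: 63 = 7·8 + 7; at 9: 7·9 + 7 = 70; next = 69
base 9: 69 = 7·9 + 6; at 10: 7·10 + 6 = 76; next = 75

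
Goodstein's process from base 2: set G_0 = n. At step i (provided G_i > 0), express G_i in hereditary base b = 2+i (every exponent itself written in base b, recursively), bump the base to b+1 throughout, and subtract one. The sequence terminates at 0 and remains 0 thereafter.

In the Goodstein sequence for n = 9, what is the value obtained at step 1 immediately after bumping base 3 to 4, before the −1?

base 2: 9 = 2^(2 + 1) + 1; at 3: 3^(3 + 1) + 1 = 82; next = 81
base 3: 81 = 3^(3 + 1); at 4: 4^(4 + 1) = 1024; next = 1023

1024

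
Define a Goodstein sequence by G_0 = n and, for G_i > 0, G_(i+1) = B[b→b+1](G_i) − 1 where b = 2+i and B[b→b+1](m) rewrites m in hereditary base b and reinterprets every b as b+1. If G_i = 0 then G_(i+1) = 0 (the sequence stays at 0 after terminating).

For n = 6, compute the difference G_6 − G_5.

6 —HB2→ 2^2 + 2 —bump→ 3^3 + 3 = 30 —(−1)→ 29
29 —HB3→ 3^3 + 2 —bump→ 4^4 + 2 = 258 —(−1)→ 257
257 —HB4→ 4^4 + 1 —bump→ 5^5 + 1 = 3126 —(−1)→ 3125
3125 —HB5→ 5^5 —bump→ 6^6 = 46656 —(−1)→ 46655
46655 —HB6→ 5·6^5 + 5·6^4 + 5·6^3 + 5·6^2 + 5·6 + 5 —bump→ 5·7^5 + 5·7^4 + 5·7^3 + 5·7^2 + 5·7 + 5 = 98040 —(−1)→ 98039
98039 —HB7→ 5·7^5 + 5·7^4 + 5·7^3 + 5·7^2 + 5·7 + 4 —bump→ 5·8^5 + 5·8^4 + 5·8^3 + 5·8^2 + 5·8 + 4 = 187244 —(−1)→ 187243

89204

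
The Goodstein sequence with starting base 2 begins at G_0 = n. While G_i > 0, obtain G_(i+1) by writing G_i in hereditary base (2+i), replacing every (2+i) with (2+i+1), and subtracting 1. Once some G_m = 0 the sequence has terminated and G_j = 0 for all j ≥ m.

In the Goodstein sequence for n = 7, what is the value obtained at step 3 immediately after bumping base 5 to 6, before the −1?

46658

G_0 = 7. HB_2(7) = 2^2 + 2 + 1. Bump = 31. G_1 = 30.
G_1 = 30. HB_3(30) = 3^3 + 3. Bump = 260. G_2 = 259.
G_2 = 259. HB_4(259) = 4^4 + 3. Bump = 3128. G_3 = 3127.
G_3 = 3127. HB_5(3127) = 5^5 + 2. Bump = 46658. G_4 = 46657.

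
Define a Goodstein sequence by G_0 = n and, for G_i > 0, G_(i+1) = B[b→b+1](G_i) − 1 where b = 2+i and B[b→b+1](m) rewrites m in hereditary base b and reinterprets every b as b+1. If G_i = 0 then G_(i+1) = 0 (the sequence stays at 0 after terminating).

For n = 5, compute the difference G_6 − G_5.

[0] 5 ≡ 2^2 + 1 (base 2). Lift 3: 28. −1: 27.
[1] 27 ≡ 3^3 (base 3). Lift 4: 256. −1: 255.
[2] 255 ≡ 3·4^3 + 3·4^2 + 3·4 + 3 (base 4). Lift 5: 468. −1: 467.
[3] 467 ≡ 3·5^3 + 3·5^2 + 3·5 + 2 (base 5). Lift 6: 776. −1: 775.
[4] 775 ≡ 3·6^3 + 3·6^2 + 3·6 + 1 (base 6). Lift 7: 1198. −1: 1197.
[5] 1197 ≡ 3·7^3 + 3·7^2 + 3·7 (base 7). Lift 8: 1752. −1: 1751.

554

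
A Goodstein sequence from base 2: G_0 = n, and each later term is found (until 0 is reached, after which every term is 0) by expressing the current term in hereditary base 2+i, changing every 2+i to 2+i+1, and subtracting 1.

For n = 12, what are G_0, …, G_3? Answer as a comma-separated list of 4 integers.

12, 107, 1065, 15685

(0) 12|_2 = 2^(2 + 1) + 2^2 ↦ 3^(3 + 1) + 3^3|_3 = 108 ⇒ 107
(1) 107|_3 = 3^(3 + 1) + 2·3^2 + 2·3 + 2 ↦ 4^(4 + 1) + 2·4^2 + 2·4 + 2|_4 = 1066 ⇒ 1065
(2) 1065|_4 = 4^(4 + 1) + 2·4^2 + 2·4 + 1 ↦ 5^(5 + 1) + 2·5^2 + 2·5 + 1|_5 = 15686 ⇒ 15685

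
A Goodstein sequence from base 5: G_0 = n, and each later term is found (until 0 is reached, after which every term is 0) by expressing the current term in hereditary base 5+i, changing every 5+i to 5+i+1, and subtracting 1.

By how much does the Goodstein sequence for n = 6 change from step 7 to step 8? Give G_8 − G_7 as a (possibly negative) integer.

i=0: 6 = 5 + 1 (b=5); 5→6: 6 + 1 = 7; 7−1 = 6
i=1: 6 = 6 (b=6); 6→7: 7 = 7; 7−1 = 6
i=2: 6 = 6 (b=7); 7→8: 6 = 6; 6−1 = 5
i=3: 5 = 5 (b=8); 8→9: 5 = 5; 5−1 = 4
i=4: 4 = 4 (b=9); 9→10: 4 = 4; 4−1 = 3
i=5: 3 = 3 (b=10); 10→11: 3 = 3; 3−1 = 2
i=6: 2 = 2 (b=11); 11→12: 2 = 2; 2−1 = 1
i=7: 1 = 1 (b=12); 12→13: 1 = 1; 1−1 = 0

-1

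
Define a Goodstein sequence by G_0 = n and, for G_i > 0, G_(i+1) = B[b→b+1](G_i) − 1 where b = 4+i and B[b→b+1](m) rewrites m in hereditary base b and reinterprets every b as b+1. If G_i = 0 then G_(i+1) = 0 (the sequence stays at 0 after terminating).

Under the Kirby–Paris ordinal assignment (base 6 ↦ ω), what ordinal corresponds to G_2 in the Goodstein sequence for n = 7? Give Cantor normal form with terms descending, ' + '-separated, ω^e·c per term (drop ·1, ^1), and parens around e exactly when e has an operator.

i=0: 7 = 4 + 3 (b=4); 4→5: 5 + 3 = 8; 8−1 = 7
i=1: 7 = 5 + 2 (b=5); 5→6: 6 + 2 = 8; 8−1 = 7
i=2: 7 = 6 + 1 (b=6); 6→7: 7 + 1 = 8; 8−1 = 7

ω + 1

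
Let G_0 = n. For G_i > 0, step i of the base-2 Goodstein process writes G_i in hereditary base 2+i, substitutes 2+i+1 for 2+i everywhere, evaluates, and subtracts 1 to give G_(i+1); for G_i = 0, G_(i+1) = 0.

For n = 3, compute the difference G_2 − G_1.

G_0 = 3. HB_2(3) = 2 + 1. Bump = 4. G_1 = 3.
G_1 = 3. HB_3(3) = 3. Bump = 4. G_2 = 3.

0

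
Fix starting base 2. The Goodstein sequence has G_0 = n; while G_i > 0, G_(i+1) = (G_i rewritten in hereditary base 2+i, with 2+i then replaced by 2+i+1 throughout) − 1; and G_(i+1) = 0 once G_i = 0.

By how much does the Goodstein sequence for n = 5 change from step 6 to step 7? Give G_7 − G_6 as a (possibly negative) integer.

5 —HB2→ 2^2 + 1 —bump→ 3^3 + 1 = 28 —(−1)→ 27
27 —HB3→ 3^3 —bump→ 4^4 = 256 —(−1)→ 255
255 —HB4→ 3·4^3 + 3·4^2 + 3·4 + 3 —bump→ 3·5^3 + 3·5^2 + 3·5 + 3 = 468 —(−1)→ 467
467 —HB5→ 3·5^3 + 3·5^2 + 3·5 + 2 —bump→ 3·6^3 + 3·6^2 + 3·6 + 2 = 776 —(−1)→ 775
775 —HB6→ 3·6^3 + 3·6^2 + 3·6 + 1 —bump→ 3·7^3 + 3·7^2 + 3·7 + 1 = 1198 —(−1)→ 1197
1197 —HB7→ 3·7^3 + 3·7^2 + 3·7 —bump→ 3·8^3 + 3·8^2 + 3·8 = 1752 —(−1)→ 1751
1751 —HB8→ 3·8^3 + 3·8^2 + 2·8 + 7 —bump→ 3·9^3 + 3·9^2 + 2·9 + 7 = 2455 —(−1)→ 2454

703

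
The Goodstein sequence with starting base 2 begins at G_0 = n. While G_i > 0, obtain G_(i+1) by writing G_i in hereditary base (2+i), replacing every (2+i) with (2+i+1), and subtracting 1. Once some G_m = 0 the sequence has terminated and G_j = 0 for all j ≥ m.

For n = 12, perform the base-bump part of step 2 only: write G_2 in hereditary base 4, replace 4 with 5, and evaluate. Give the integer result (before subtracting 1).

15686

G_0 = 12. HB_2(12) = 2^(2 + 1) + 2^2. Bump = 108. G_1 = 107.
G_1 = 107. HB_3(107) = 3^(3 + 1) + 2·3^2 + 2·3 + 2. Bump = 1066. G_2 = 1065.
G_2 = 1065. HB_4(1065) = 4^(4 + 1) + 2·4^2 + 2·4 + 1. Bump = 15686. G_3 = 15685.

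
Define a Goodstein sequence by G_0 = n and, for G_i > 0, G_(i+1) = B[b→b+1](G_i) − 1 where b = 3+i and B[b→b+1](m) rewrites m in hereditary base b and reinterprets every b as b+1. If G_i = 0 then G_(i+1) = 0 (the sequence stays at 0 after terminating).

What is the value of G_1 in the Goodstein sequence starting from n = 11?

base 3: 11 = 3^2 + 2; at 4: 4^2 + 2 = 18; next = 17
base 4: 17 = 4^2 + 1; at 5: 5^2 + 1 = 26; next = 25

17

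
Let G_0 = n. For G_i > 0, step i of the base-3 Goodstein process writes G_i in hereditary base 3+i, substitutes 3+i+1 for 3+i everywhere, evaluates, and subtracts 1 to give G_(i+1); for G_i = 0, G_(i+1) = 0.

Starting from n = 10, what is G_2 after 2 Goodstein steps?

G_0=10  [base 3] 3^2 + 1  →[3↦4]→  4^2 + 1 = 17  −1 ⇒ G_1=16
G_1=16  [base 4] 4^2  →[4↦5]→  5^2 = 25  −1 ⇒ G_2=24
G_2=24  [base 5] 4·5 + 4  →[5↦6]→  4·6 + 4 = 28  −1 ⇒ G_3=27

24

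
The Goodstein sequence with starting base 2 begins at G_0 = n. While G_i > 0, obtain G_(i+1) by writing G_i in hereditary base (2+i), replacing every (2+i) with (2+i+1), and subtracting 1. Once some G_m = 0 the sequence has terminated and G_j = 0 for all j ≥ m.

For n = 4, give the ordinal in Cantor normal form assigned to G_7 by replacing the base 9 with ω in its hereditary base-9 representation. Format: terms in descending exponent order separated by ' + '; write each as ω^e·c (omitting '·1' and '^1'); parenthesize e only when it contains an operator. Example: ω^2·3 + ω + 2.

ω^2·2 + ω + 2

G_0 = 4. HB_2(4) = 2^2. Bump = 27. G_1 = 26.
G_1 = 26. HB_3(26) = 2·3^2 + 2·3 + 2. Bump = 42. G_2 = 41.
G_2 = 41. HB_4(41) = 2·4^2 + 2·4 + 1. Bump = 61. G_3 = 60.
G_3 = 60. HB_5(60) = 2·5^2 + 2·5. Bump = 84. G_4 = 83.
G_4 = 83. HB_6(83) = 2·6^2 + 6 + 5. Bump = 110. G_5 = 109.
G_5 = 109. HB_7(109) = 2·7^2 + 7 + 4. Bump = 140. G_6 = 139.
G_6 = 139. HB_8(139) = 2·8^2 + 8 + 3. Bump = 174. G_7 = 173.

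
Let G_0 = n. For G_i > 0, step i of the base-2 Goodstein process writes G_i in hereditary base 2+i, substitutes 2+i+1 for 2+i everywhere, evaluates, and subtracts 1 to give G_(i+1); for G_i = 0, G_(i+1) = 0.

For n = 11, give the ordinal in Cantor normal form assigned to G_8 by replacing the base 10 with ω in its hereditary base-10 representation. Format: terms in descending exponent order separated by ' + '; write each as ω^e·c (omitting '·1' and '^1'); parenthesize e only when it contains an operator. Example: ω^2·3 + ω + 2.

ω^ω·7 + ω^7·7 + ω^6·7 + ω^5·7 + ω^4·7 + ω^3·7 + ω^2·7 + ω·7 + 5

11 —HB2→ 2^(2 + 1) + 2 + 1 —bump→ 3^(3 + 1) + 3 + 1 = 85 —(−1)→ 84
84 —HB3→ 3^(3 + 1) + 3 —bump→ 4^(4 + 1) + 4 = 1028 —(−1)→ 1027
1027 —HB4→ 4^(4 + 1) + 3 —bump→ 5^(5 + 1) + 3 = 15628 —(−1)→ 15627
15627 —HB5→ 5^(5 + 1) + 2 —bump→ 6^(6 + 1) + 2 = 279938 —(−1)→ 279937
279937 —HB6→ 6^(6 + 1) + 1 —bump→ 7^(7 + 1) + 1 = 5764802 —(−1)→ 5764801
5764801 —HB7→ 7^(7 + 1) —bump→ 8^(8 + 1) = 134217728 —(−1)→ 134217727
134217727 —HB8→ 7·8^8 + 7·8^7 + 7·8^6 + 7·8^5 + 7·8^4 + 7·8^3 + 7·8^2 + 7·8 + 7 —bump→ 7·9^9 + 7·9^7 + 7·9^6 + 7·9^5 + 7·9^4 + 7·9^3 + 7·9^2 + 7·9 + 7 = 2749609303 —(−1)→ 2749609302
2749609302 —HB9→ 7·9^9 + 7·9^7 + 7·9^6 + 7·9^5 + 7·9^4 + 7·9^3 + 7·9^2 + 7·9 + 6 —bump→ 7·10^10 + 7·10^7 + 7·10^6 + 7·10^5 + 7·10^4 + 7·10^3 + 7·10^2 + 7·10 + 6 = 70077777776 —(−1)→ 70077777775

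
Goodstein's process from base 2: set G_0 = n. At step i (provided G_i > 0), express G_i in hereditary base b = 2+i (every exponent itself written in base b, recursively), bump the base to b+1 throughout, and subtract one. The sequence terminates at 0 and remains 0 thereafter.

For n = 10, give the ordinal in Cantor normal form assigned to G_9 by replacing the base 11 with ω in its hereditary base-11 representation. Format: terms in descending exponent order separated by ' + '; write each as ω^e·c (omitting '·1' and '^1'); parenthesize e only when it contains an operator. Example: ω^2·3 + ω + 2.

base 2: 10 = 2^(2 + 1) + 2; at 3: 3^(3 + 1) + 3 = 84; next = 83
base 3: 83 = 3^(3 + 1) + 2; at 4: 4^(4 + 1) + 2 = 1026; next = 1025
base 4: 1025 = 4^(4 + 1) + 1; at 5: 5^(5 + 1) + 1 = 15626; next = 15625
base 5: 15625 = 5^(5 + 1); at 6: 6^(6 + 1) = 279936; next = 279935
base 6: 279935 = 5·6^6 + 5·6^5 + 5·6^4 + 5·6^3 + 5·6^2 + 5·6 + 5; at 7: 5·7^7 + 5·7^5 + 5·7^4 + 5·7^3 + 5·7^2 + 5·7 + 5 = 4215755; next = 4215754
base 7: 4215754 = 5·7^7 + 5·7^5 + 5·7^4 + 5·7^3 + 5·7^2 + 5·7 + 4; at 8: 5·8^8 + 5·8^5 + 5·8^4 + 5·8^3 + 5·8^2 + 5·8 + 4 = 84073324; next = 84073323
base 8: 84073323 = 5·8^8 + 5·8^5 + 5·8^4 + 5·8^3 + 5·8^2 + 5·8 + 3; at 9: 5·9^9 + 5·9^5 + 5·9^4 + 5·9^3 + 5·9^2 + 5·9 + 3 = 1937434593; next = 1937434592
base 9: 1937434592 = 5·9^9 + 5·9^5 + 5·9^4 + 5·9^3 + 5·9^2 + 5·9 + 2; at 10: 5·10^10 + 5·10^5 + 5·10^4 + 5·10^3 + 5·10^2 + 5·10 + 2 = 50000555552; next = 50000555551
base 10: 50000555551 = 5·10^10 + 5·10^5 + 5·10^4 + 5·10^3 + 5·10^2 + 5·10 + 1; at 11: 5·11^11 + 5·11^5 + 5·11^4 + 5·11^3 + 5·11^2 + 5·11 + 1 = 1426559238831; next = 1426559238830

ω^ω·5 + ω^5·5 + ω^4·5 + ω^3·5 + ω^2·5 + ω·5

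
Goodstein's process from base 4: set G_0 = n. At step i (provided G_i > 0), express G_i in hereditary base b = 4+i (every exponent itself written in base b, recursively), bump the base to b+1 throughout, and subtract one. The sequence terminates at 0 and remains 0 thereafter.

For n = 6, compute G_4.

5

G_0 = 6. HB_4(6) = 4 + 2. Bump = 7. G_1 = 6.
G_1 = 6. HB_5(6) = 5 + 1. Bump = 7. G_2 = 6.
G_2 = 6. HB_6(6) = 6. Bump = 7. G_3 = 6.
G_3 = 6. HB_7(6) = 6. Bump = 6. G_4 = 5.
G_4 = 5. HB_8(5) = 5. Bump = 5. G_5 = 4.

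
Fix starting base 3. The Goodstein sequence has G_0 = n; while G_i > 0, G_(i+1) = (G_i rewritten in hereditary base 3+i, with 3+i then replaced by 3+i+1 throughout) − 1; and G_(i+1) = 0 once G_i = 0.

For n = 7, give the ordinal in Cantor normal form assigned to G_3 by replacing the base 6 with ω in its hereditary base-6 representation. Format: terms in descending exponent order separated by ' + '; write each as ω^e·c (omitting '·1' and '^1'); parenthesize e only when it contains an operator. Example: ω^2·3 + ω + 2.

G_0 = 7. HB_3(7) = 2·3 + 1. Bump = 9. G_1 = 8.
G_1 = 8. HB_4(8) = 2·4. Bump = 10. G_2 = 9.
G_2 = 9. HB_5(9) = 5 + 4. Bump = 10. G_3 = 9.
G_3 = 9. HB_6(9) = 6 + 3. Bump = 10. G_4 = 9.

ω + 3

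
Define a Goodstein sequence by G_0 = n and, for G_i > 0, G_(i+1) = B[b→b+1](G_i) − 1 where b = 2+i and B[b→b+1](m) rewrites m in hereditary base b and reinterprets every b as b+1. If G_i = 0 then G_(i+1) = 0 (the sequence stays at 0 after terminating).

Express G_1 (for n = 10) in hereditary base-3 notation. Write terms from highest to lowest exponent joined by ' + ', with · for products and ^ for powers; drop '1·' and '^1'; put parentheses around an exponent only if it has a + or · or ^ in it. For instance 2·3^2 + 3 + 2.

base 2: 10 = 2^(2 + 1) + 2; at 3: 3^(3 + 1) + 3 = 84; next = 83
base 3: 83 = 3^(3 + 1) + 2; at 4: 4^(4 + 1) + 2 = 1026; next = 1025

3^(3 + 1) + 2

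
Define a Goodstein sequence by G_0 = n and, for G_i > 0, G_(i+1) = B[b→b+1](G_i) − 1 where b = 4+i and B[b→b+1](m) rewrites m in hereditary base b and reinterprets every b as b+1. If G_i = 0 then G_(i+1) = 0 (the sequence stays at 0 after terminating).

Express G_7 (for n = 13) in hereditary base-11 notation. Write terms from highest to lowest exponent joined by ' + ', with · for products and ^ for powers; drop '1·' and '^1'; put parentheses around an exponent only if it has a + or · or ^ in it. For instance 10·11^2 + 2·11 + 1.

G_0=13  [base 4] 3·4 + 1  →[4↦5]→  3·5 + 1 = 16  −1 ⇒ G_1=15
G_1=15  [base 5] 3·5  →[5↦6]→  3·6 = 18  −1 ⇒ G_2=17
G_2=17  [base 6] 2·6 + 5  →[6↦7]→  2·7 + 5 = 19  −1 ⇒ G_3=18
G_3=18  [base 7] 2·7 + 4  →[7↦8]→  2·8 + 4 = 20  −1 ⇒ G_4=19
G_4=19  [base 8] 2·8 + 3  →[8↦9]→  2·9 + 3 = 21  −1 ⇒ G_5=20
G_5=20  [base 9] 2·9 + 2  →[9↦10]→  2·10 + 2 = 22  −1 ⇒ G_6=21
G_6=21  [base 10] 2·10 + 1  →[10↦11]→  2·11 + 1 = 23  −1 ⇒ G_7=22

2·11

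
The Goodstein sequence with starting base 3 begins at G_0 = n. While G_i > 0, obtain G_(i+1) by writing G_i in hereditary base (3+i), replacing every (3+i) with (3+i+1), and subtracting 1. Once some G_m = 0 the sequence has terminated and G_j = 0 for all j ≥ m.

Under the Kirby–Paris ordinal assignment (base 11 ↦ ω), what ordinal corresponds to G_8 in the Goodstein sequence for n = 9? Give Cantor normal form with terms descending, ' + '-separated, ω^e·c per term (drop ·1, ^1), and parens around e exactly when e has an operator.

[0] 9 ≡ 3^2 (base 3). Lift 4: 16. −1: 15.
[1] 15 ≡ 3·4 + 3 (base 4). Lift 5: 18. −1: 17.
[2] 17 ≡ 3·5 + 2 (base 5). Lift 6: 20. −1: 19.
[3] 19 ≡ 3·6 + 1 (base 6). Lift 7: 22. −1: 21.
[4] 21 ≡ 3·7 (base 7). Lift 8: 24. −1: 23.
[5] 23 ≡ 2·8 + 7 (base 8). Lift 9: 25. −1: 24.
[6] 24 ≡ 2·9 + 6 (base 9). Lift 10: 26. −1: 25.
[7] 25 ≡ 2·10 + 5 (base 10). Lift 11: 27. −1: 26.
[8] 26 ≡ 2·11 + 4 (base 11). Lift 12: 28. −1: 27.

ω·2 + 4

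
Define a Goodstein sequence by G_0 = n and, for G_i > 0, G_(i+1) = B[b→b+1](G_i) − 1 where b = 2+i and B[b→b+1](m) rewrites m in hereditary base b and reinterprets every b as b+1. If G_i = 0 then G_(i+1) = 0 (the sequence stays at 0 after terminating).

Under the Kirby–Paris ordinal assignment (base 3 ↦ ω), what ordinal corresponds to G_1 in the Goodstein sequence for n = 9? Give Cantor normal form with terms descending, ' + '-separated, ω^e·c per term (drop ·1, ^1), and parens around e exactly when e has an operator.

ω^(ω + 1)

(0) 9|_2 = 2^(2 + 1) + 1 ↦ 3^(3 + 1) + 1|_3 = 82 ⇒ 81
(1) 81|_3 = 3^(3 + 1) ↦ 4^(4 + 1)|_4 = 1024 ⇒ 1023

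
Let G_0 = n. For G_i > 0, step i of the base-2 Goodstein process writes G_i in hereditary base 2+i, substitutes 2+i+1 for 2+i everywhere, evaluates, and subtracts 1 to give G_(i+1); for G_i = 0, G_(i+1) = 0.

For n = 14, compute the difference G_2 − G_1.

G_0=14  [base 2] 2^(2 + 1) + 2^2 + 2  →[2↦3]→  3^(3 + 1) + 3^3 + 3 = 111  −1 ⇒ G_1=110
G_1=110  [base 3] 3^(3 + 1) + 3^3 + 2  →[3↦4]→  4^(4 + 1) + 4^4 + 2 = 1282  −1 ⇒ G_2=1281

1171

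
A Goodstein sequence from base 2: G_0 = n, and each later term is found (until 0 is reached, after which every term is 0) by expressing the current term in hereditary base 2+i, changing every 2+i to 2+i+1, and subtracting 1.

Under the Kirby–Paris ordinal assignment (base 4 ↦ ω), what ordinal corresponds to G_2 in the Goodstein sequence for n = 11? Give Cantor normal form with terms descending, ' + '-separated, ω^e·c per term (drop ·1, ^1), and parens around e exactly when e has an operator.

ω^(ω + 1) + 3

G_0=11  [base 2] 2^(2 + 1) + 2 + 1  →[2↦3]→  3^(3 + 1) + 3 + 1 = 85  −1 ⇒ G_1=84
G_1=84  [base 3] 3^(3 + 1) + 3  →[3↦4]→  4^(4 + 1) + 4 = 1028  −1 ⇒ G_2=1027
G_2=1027  [base 4] 4^(4 + 1) + 3  →[4↦5]→  5^(5 + 1) + 3 = 15628  −1 ⇒ G_3=15627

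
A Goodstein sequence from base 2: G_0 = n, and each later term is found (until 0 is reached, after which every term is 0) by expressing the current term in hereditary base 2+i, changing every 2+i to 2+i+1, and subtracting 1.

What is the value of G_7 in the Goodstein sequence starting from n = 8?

774841151

G_0=8  [base 2] 2^(2 + 1)  →[2↦3]→  3^(3 + 1) = 81  −1 ⇒ G_1=80
G_1=80  [base 3] 2·3^3 + 2·3^2 + 2·3 + 2  →[3↦4]→  2·4^4 + 2·4^2 + 2·4 + 2 = 554  −1 ⇒ G_2=553
G_2=553  [base 4] 2·4^4 + 2·4^2 + 2·4 + 1  →[4↦5]→  2·5^5 + 2·5^2 + 2·5 + 1 = 6311  −1 ⇒ G_3=6310
G_3=6310  [base 5] 2·5^5 + 2·5^2 + 2·5  →[5↦6]→  2·6^6 + 2·6^2 + 2·6 = 93396  −1 ⇒ G_4=93395
G_4=93395  [base 6] 2·6^6 + 2·6^2 + 6 + 5  →[6↦7]→  2·7^7 + 2·7^2 + 7 + 5 = 1647196  −1 ⇒ G_5=1647195
G_5=1647195  [base 7] 2·7^7 + 2·7^2 + 7 + 4  →[7↦8]→  2·8^8 + 2·8^2 + 8 + 4 = 33554572  −1 ⇒ G_6=33554571
G_6=33554571  [base 8] 2·8^8 + 2·8^2 + 8 + 3  →[8↦9]→  2·9^9 + 2·9^2 + 9 + 3 = 774841152  −1 ⇒ G_7=774841151
G_7=774841151  [base 9] 2·9^9 + 2·9^2 + 9 + 2  →[9↦10]→  2·10^10 + 2·10^2 + 10 + 2 = 20000000212  −1 ⇒ G_8=20000000211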